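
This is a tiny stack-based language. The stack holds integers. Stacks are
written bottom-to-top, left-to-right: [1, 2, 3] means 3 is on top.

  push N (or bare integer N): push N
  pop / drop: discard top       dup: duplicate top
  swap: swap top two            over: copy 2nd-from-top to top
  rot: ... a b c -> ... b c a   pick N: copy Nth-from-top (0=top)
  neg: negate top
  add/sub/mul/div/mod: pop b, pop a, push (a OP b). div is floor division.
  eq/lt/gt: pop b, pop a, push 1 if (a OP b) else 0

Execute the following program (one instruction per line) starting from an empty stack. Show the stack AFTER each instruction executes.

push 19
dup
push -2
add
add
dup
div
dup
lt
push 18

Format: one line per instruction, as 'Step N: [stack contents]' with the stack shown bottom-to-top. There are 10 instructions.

Step 1: [19]
Step 2: [19, 19]
Step 3: [19, 19, -2]
Step 4: [19, 17]
Step 5: [36]
Step 6: [36, 36]
Step 7: [1]
Step 8: [1, 1]
Step 9: [0]
Step 10: [0, 18]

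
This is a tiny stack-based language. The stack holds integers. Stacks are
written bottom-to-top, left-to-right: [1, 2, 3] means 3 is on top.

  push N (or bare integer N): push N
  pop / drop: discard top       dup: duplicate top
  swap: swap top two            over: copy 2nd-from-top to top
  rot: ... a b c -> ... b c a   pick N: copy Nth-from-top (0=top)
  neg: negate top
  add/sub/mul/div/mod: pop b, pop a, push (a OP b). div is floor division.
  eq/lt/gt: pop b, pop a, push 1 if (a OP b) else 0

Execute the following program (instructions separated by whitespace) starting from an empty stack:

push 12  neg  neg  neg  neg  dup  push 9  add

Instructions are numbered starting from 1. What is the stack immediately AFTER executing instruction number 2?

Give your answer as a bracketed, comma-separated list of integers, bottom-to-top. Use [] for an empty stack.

Answer: [-12]

Derivation:
Step 1 ('push 12'): [12]
Step 2 ('neg'): [-12]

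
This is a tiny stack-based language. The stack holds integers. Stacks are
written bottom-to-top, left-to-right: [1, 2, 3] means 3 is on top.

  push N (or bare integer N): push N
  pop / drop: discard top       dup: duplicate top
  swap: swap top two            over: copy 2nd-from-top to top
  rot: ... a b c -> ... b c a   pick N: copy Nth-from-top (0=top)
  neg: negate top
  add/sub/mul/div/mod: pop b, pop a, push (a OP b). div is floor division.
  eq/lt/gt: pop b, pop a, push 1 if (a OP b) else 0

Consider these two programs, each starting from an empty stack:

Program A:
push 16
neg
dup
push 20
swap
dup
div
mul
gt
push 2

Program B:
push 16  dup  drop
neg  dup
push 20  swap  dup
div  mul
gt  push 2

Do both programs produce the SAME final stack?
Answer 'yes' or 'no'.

Answer: yes

Derivation:
Program A trace:
  After 'push 16': [16]
  After 'neg': [-16]
  After 'dup': [-16, -16]
  After 'push 20': [-16, -16, 20]
  After 'swap': [-16, 20, -16]
  After 'dup': [-16, 20, -16, -16]
  After 'div': [-16, 20, 1]
  After 'mul': [-16, 20]
  After 'gt': [0]
  After 'push 2': [0, 2]
Program A final stack: [0, 2]

Program B trace:
  After 'push 16': [16]
  After 'dup': [16, 16]
  After 'drop': [16]
  After 'neg': [-16]
  After 'dup': [-16, -16]
  After 'push 20': [-16, -16, 20]
  After 'swap': [-16, 20, -16]
  After 'dup': [-16, 20, -16, -16]
  After 'div': [-16, 20, 1]
  After 'mul': [-16, 20]
  After 'gt': [0]
  After 'push 2': [0, 2]
Program B final stack: [0, 2]
Same: yes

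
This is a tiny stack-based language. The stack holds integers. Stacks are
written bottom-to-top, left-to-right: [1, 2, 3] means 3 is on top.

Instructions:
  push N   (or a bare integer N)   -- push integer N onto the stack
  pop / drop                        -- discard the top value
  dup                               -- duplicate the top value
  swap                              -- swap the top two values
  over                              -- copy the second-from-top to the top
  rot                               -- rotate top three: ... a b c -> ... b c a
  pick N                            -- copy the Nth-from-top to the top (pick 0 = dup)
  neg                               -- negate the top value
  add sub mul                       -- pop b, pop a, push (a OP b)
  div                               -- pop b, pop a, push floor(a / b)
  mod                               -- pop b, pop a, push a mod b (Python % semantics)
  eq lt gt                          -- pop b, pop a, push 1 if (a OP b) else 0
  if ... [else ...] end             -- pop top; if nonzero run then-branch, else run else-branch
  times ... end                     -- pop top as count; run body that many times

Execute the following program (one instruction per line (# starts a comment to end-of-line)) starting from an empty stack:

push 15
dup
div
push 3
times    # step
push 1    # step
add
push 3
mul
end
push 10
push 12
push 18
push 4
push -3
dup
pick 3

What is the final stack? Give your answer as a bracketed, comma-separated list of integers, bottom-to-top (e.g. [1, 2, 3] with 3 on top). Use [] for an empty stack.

Answer: [66, 10, 12, 18, 4, -3, -3, 18]

Derivation:
After 'push 15': [15]
After 'dup': [15, 15]
After 'div': [1]
After 'push 3': [1, 3]
After 'times': [1]
After 'push 1': [1, 1]
After 'add': [2]
After 'push 3': [2, 3]
After 'mul': [6]
After 'push 1': [6, 1]
After 'add': [7]
After 'push 3': [7, 3]
After 'mul': [21]
After 'push 1': [21, 1]
After 'add': [22]
After 'push 3': [22, 3]
After 'mul': [66]
After 'push 10': [66, 10]
After 'push 12': [66, 10, 12]
After 'push 18': [66, 10, 12, 18]
After 'push 4': [66, 10, 12, 18, 4]
After 'push -3': [66, 10, 12, 18, 4, -3]
After 'dup': [66, 10, 12, 18, 4, -3, -3]
After 'pick 3': [66, 10, 12, 18, 4, -3, -3, 18]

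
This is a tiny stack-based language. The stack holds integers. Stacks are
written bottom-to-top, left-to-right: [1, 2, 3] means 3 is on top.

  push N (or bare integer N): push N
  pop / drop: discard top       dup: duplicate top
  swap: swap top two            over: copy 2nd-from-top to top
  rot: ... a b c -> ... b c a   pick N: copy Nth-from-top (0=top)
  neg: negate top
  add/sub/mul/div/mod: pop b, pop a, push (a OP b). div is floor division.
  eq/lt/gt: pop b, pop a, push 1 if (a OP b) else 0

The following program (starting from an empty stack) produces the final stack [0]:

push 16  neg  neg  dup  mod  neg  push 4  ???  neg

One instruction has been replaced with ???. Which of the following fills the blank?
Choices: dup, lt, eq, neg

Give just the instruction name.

Stack before ???: [0, 4]
Stack after ???:  [0]
Checking each choice:
  dup: produces [0, 4, -4]
  lt: produces [-1]
  eq: MATCH
  neg: produces [0, 4]


Answer: eq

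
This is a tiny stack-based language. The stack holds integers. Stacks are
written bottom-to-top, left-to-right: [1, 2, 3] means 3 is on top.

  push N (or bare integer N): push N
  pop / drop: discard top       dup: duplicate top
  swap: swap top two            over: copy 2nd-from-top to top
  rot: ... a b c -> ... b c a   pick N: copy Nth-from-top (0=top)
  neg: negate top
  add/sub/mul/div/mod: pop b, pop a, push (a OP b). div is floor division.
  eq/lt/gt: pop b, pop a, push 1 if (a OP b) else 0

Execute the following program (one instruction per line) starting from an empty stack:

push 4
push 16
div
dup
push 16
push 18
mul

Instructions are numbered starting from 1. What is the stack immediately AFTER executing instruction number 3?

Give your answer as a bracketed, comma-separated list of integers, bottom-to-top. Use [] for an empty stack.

Step 1 ('push 4'): [4]
Step 2 ('push 16'): [4, 16]
Step 3 ('div'): [0]

Answer: [0]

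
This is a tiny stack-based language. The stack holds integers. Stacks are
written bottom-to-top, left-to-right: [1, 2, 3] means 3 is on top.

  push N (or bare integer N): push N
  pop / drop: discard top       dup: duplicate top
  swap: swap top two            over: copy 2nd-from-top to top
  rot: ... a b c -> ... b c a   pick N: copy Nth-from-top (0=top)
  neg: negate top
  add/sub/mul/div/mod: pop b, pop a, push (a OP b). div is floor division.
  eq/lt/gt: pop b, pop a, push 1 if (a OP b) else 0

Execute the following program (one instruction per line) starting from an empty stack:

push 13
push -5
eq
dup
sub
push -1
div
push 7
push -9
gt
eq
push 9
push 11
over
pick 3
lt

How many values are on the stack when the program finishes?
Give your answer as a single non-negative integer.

Answer: 4

Derivation:
After 'push 13': stack = [13] (depth 1)
After 'push -5': stack = [13, -5] (depth 2)
After 'eq': stack = [0] (depth 1)
After 'dup': stack = [0, 0] (depth 2)
After 'sub': stack = [0] (depth 1)
After 'push -1': stack = [0, -1] (depth 2)
After 'div': stack = [0] (depth 1)
After 'push 7': stack = [0, 7] (depth 2)
After 'push -9': stack = [0, 7, -9] (depth 3)
After 'gt': stack = [0, 1] (depth 2)
After 'eq': stack = [0] (depth 1)
After 'push 9': stack = [0, 9] (depth 2)
After 'push 11': stack = [0, 9, 11] (depth 3)
After 'over': stack = [0, 9, 11, 9] (depth 4)
After 'pick 3': stack = [0, 9, 11, 9, 0] (depth 5)
After 'lt': stack = [0, 9, 11, 0] (depth 4)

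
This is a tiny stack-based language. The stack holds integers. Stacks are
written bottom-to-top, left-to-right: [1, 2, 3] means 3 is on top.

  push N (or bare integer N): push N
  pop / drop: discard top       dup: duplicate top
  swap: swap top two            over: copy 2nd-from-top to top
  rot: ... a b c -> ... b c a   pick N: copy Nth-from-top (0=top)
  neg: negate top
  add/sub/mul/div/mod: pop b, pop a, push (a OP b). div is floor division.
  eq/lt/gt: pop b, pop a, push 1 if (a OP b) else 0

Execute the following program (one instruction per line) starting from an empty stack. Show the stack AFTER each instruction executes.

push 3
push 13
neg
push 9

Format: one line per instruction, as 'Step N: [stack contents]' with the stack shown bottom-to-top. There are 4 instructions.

Step 1: [3]
Step 2: [3, 13]
Step 3: [3, -13]
Step 4: [3, -13, 9]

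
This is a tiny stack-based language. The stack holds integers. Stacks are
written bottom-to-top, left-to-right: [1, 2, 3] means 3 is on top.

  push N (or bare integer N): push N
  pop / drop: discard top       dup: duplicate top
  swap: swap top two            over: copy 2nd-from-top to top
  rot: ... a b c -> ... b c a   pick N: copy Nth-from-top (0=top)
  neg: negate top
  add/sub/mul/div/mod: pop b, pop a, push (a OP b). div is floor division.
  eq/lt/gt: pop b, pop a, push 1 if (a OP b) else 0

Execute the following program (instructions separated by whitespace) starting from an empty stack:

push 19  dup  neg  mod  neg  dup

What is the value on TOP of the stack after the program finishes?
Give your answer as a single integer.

Answer: 0

Derivation:
After 'push 19': [19]
After 'dup': [19, 19]
After 'neg': [19, -19]
After 'mod': [0]
After 'neg': [0]
After 'dup': [0, 0]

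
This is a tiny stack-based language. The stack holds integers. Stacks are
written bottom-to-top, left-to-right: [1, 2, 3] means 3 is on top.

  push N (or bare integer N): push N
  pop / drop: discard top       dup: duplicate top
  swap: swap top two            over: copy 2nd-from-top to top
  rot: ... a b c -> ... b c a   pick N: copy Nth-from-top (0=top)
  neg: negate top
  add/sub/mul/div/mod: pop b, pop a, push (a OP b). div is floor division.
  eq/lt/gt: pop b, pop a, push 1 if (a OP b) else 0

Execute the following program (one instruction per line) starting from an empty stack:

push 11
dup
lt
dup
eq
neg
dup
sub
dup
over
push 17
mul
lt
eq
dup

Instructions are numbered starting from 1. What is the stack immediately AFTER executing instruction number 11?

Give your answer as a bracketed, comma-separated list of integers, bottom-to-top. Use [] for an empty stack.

Step 1 ('push 11'): [11]
Step 2 ('dup'): [11, 11]
Step 3 ('lt'): [0]
Step 4 ('dup'): [0, 0]
Step 5 ('eq'): [1]
Step 6 ('neg'): [-1]
Step 7 ('dup'): [-1, -1]
Step 8 ('sub'): [0]
Step 9 ('dup'): [0, 0]
Step 10 ('over'): [0, 0, 0]
Step 11 ('push 17'): [0, 0, 0, 17]

Answer: [0, 0, 0, 17]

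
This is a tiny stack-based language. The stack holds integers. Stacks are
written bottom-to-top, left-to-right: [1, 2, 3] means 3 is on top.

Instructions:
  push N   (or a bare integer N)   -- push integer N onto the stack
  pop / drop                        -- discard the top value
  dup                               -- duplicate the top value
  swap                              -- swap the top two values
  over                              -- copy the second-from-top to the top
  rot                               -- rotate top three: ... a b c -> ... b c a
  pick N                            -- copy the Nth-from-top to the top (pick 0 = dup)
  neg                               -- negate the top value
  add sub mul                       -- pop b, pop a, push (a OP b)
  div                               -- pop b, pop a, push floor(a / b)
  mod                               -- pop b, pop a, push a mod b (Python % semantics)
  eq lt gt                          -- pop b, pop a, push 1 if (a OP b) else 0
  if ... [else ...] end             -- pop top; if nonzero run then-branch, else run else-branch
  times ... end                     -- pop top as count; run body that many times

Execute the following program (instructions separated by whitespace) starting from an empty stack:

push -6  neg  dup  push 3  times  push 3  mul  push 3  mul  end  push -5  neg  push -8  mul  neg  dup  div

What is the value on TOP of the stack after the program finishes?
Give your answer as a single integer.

Answer: 1

Derivation:
After 'push -6': [-6]
After 'neg': [6]
After 'dup': [6, 6]
After 'push 3': [6, 6, 3]
After 'times': [6, 6]
After 'push 3': [6, 6, 3]
After 'mul': [6, 18]
After 'push 3': [6, 18, 3]
After 'mul': [6, 54]
After 'push 3': [6, 54, 3]
  ...
After 'mul': [6, 1458]
After 'push 3': [6, 1458, 3]
After 'mul': [6, 4374]
After 'push -5': [6, 4374, -5]
After 'neg': [6, 4374, 5]
After 'push -8': [6, 4374, 5, -8]
After 'mul': [6, 4374, -40]
After 'neg': [6, 4374, 40]
After 'dup': [6, 4374, 40, 40]
After 'div': [6, 4374, 1]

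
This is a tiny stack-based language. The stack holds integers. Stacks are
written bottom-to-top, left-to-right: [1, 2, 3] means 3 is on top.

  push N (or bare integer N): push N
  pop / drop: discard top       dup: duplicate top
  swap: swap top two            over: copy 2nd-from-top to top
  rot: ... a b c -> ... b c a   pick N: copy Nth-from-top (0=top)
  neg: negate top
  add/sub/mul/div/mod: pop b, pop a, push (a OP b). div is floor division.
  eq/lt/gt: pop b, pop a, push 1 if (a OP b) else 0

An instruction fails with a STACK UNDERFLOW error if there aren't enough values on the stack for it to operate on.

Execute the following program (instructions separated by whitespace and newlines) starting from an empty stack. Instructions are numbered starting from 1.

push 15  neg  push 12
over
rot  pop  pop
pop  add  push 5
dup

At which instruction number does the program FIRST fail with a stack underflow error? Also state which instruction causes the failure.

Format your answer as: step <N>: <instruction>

Step 1 ('push 15'): stack = [15], depth = 1
Step 2 ('neg'): stack = [-15], depth = 1
Step 3 ('push 12'): stack = [-15, 12], depth = 2
Step 4 ('over'): stack = [-15, 12, -15], depth = 3
Step 5 ('rot'): stack = [12, -15, -15], depth = 3
Step 6 ('pop'): stack = [12, -15], depth = 2
Step 7 ('pop'): stack = [12], depth = 1
Step 8 ('pop'): stack = [], depth = 0
Step 9 ('add'): needs 2 value(s) but depth is 0 — STACK UNDERFLOW

Answer: step 9: add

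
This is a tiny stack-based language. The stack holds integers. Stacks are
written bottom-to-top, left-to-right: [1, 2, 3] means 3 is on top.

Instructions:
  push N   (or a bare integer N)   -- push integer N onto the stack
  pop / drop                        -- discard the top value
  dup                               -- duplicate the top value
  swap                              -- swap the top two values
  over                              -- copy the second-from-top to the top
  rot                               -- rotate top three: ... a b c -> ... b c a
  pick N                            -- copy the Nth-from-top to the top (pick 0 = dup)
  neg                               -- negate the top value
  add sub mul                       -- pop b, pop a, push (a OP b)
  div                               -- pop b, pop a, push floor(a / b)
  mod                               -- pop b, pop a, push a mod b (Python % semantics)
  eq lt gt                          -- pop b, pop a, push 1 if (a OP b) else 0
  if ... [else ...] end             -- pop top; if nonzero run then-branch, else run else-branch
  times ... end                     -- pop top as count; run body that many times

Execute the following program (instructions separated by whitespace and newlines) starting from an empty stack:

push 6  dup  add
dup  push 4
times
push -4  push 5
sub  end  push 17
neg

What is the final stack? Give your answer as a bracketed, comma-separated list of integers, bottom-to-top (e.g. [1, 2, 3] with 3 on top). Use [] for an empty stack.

Answer: [12, 12, -9, -9, -9, -9, -17]

Derivation:
After 'push 6': [6]
After 'dup': [6, 6]
After 'add': [12]
After 'dup': [12, 12]
After 'push 4': [12, 12, 4]
After 'times': [12, 12]
After 'push -4': [12, 12, -4]
After 'push 5': [12, 12, -4, 5]
After 'sub': [12, 12, -9]
After 'push -4': [12, 12, -9, -4]
After 'push 5': [12, 12, -9, -4, 5]
After 'sub': [12, 12, -9, -9]
After 'push -4': [12, 12, -9, -9, -4]
After 'push 5': [12, 12, -9, -9, -4, 5]
After 'sub': [12, 12, -9, -9, -9]
After 'push -4': [12, 12, -9, -9, -9, -4]
After 'push 5': [12, 12, -9, -9, -9, -4, 5]
After 'sub': [12, 12, -9, -9, -9, -9]
After 'push 17': [12, 12, -9, -9, -9, -9, 17]
After 'neg': [12, 12, -9, -9, -9, -9, -17]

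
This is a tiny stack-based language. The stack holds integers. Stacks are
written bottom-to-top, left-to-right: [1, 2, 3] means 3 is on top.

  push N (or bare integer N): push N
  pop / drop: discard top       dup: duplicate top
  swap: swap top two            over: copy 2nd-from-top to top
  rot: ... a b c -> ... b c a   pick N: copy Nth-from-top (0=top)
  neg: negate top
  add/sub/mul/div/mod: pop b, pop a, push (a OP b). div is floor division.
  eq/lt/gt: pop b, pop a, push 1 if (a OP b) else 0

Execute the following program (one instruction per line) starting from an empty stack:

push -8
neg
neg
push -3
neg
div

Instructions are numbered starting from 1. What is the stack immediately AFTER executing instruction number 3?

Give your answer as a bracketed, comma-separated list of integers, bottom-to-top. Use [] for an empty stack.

Answer: [-8]

Derivation:
Step 1 ('push -8'): [-8]
Step 2 ('neg'): [8]
Step 3 ('neg'): [-8]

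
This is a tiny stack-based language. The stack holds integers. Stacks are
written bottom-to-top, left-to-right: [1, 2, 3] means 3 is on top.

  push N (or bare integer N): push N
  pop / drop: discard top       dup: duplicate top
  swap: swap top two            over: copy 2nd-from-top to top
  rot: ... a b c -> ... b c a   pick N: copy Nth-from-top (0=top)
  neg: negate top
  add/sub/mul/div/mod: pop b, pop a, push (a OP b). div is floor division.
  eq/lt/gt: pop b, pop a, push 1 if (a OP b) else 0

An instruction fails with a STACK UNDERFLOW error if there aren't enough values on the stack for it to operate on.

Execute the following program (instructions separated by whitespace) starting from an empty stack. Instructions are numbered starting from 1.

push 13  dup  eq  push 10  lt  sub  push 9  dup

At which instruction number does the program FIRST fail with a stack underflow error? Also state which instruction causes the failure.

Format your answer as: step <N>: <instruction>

Step 1 ('push 13'): stack = [13], depth = 1
Step 2 ('dup'): stack = [13, 13], depth = 2
Step 3 ('eq'): stack = [1], depth = 1
Step 4 ('push 10'): stack = [1, 10], depth = 2
Step 5 ('lt'): stack = [1], depth = 1
Step 6 ('sub'): needs 2 value(s) but depth is 1 — STACK UNDERFLOW

Answer: step 6: sub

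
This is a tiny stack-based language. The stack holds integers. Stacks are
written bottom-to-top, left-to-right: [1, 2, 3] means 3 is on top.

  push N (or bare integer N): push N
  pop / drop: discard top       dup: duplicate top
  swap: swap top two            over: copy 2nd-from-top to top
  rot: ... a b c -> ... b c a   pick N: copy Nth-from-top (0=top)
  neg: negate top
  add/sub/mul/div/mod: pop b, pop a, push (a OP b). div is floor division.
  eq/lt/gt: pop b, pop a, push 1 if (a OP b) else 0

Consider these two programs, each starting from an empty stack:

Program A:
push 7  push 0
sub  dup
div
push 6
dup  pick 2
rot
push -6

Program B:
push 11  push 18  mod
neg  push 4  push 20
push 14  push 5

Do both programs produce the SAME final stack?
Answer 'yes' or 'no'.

Answer: no

Derivation:
Program A trace:
  After 'push 7': [7]
  After 'push 0': [7, 0]
  After 'sub': [7]
  After 'dup': [7, 7]
  After 'div': [1]
  After 'push 6': [1, 6]
  After 'dup': [1, 6, 6]
  After 'pick 2': [1, 6, 6, 1]
  After 'rot': [1, 6, 1, 6]
  After 'push -6': [1, 6, 1, 6, -6]
Program A final stack: [1, 6, 1, 6, -6]

Program B trace:
  After 'push 11': [11]
  After 'push 18': [11, 18]
  After 'mod': [11]
  After 'neg': [-11]
  After 'push 4': [-11, 4]
  After 'push 20': [-11, 4, 20]
  After 'push 14': [-11, 4, 20, 14]
  After 'push 5': [-11, 4, 20, 14, 5]
Program B final stack: [-11, 4, 20, 14, 5]
Same: no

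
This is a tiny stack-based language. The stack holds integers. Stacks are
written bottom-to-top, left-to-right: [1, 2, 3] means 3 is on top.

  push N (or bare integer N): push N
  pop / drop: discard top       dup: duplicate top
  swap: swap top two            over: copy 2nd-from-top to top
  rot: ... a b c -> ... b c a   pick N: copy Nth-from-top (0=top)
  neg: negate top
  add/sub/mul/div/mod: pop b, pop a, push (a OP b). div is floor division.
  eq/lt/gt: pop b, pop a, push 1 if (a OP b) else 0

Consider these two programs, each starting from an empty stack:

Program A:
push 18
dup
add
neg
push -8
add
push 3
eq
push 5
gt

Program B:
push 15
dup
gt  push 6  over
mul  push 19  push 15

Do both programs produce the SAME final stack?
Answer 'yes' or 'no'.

Program A trace:
  After 'push 18': [18]
  After 'dup': [18, 18]
  After 'add': [36]
  After 'neg': [-36]
  After 'push -8': [-36, -8]
  After 'add': [-44]
  After 'push 3': [-44, 3]
  After 'eq': [0]
  After 'push 5': [0, 5]
  After 'gt': [0]
Program A final stack: [0]

Program B trace:
  After 'push 15': [15]
  After 'dup': [15, 15]
  After 'gt': [0]
  After 'push 6': [0, 6]
  After 'over': [0, 6, 0]
  After 'mul': [0, 0]
  After 'push 19': [0, 0, 19]
  After 'push 15': [0, 0, 19, 15]
Program B final stack: [0, 0, 19, 15]
Same: no

Answer: no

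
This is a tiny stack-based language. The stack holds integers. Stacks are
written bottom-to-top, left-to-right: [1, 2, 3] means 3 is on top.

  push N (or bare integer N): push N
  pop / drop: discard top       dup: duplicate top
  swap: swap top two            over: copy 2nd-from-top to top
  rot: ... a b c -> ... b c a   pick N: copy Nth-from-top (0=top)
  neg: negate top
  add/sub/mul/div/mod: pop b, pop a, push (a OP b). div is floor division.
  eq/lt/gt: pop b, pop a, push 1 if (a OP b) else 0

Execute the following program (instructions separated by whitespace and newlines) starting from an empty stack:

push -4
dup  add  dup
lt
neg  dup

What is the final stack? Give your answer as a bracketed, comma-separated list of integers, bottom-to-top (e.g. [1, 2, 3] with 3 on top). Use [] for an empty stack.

After 'push -4': [-4]
After 'dup': [-4, -4]
After 'add': [-8]
After 'dup': [-8, -8]
After 'lt': [0]
After 'neg': [0]
After 'dup': [0, 0]

Answer: [0, 0]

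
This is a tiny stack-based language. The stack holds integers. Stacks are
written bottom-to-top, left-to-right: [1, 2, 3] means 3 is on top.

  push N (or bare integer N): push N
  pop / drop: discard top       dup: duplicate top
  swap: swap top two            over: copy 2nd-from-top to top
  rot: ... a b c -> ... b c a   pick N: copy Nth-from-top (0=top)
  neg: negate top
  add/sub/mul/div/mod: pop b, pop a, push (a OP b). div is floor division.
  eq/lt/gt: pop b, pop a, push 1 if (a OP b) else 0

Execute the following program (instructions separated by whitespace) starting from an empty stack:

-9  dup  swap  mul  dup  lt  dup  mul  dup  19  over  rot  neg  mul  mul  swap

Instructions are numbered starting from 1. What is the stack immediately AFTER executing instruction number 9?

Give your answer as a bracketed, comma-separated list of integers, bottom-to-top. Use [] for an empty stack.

Answer: [0, 0]

Derivation:
Step 1 ('-9'): [-9]
Step 2 ('dup'): [-9, -9]
Step 3 ('swap'): [-9, -9]
Step 4 ('mul'): [81]
Step 5 ('dup'): [81, 81]
Step 6 ('lt'): [0]
Step 7 ('dup'): [0, 0]
Step 8 ('mul'): [0]
Step 9 ('dup'): [0, 0]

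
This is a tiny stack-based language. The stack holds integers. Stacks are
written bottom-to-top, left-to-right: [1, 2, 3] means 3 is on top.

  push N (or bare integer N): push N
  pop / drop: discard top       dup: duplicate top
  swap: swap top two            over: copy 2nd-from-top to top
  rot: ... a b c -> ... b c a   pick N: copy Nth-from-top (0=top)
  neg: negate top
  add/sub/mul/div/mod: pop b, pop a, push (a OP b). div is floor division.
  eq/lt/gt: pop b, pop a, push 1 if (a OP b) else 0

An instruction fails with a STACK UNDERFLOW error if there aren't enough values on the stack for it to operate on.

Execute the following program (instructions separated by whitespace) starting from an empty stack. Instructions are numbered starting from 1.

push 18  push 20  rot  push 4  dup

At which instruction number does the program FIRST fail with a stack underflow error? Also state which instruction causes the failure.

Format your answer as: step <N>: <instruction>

Step 1 ('push 18'): stack = [18], depth = 1
Step 2 ('push 20'): stack = [18, 20], depth = 2
Step 3 ('rot'): needs 3 value(s) but depth is 2 — STACK UNDERFLOW

Answer: step 3: rot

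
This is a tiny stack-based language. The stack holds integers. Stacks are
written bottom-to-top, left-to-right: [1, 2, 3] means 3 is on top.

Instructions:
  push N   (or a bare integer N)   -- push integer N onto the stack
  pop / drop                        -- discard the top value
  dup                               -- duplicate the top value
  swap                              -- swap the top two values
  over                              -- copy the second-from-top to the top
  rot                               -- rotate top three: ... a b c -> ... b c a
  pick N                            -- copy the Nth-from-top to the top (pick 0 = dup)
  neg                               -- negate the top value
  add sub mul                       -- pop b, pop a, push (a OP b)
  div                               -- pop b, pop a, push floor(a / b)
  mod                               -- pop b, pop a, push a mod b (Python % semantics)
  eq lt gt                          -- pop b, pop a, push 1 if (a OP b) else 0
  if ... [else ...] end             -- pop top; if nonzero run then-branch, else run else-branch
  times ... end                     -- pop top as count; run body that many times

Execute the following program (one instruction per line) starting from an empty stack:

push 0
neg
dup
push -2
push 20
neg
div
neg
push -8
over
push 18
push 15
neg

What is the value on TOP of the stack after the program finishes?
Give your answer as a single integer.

Answer: -15

Derivation:
After 'push 0': [0]
After 'neg': [0]
After 'dup': [0, 0]
After 'push -2': [0, 0, -2]
After 'push 20': [0, 0, -2, 20]
After 'neg': [0, 0, -2, -20]
After 'div': [0, 0, 0]
After 'neg': [0, 0, 0]
After 'push -8': [0, 0, 0, -8]
After 'over': [0, 0, 0, -8, 0]
After 'push 18': [0, 0, 0, -8, 0, 18]
After 'push 15': [0, 0, 0, -8, 0, 18, 15]
After 'neg': [0, 0, 0, -8, 0, 18, -15]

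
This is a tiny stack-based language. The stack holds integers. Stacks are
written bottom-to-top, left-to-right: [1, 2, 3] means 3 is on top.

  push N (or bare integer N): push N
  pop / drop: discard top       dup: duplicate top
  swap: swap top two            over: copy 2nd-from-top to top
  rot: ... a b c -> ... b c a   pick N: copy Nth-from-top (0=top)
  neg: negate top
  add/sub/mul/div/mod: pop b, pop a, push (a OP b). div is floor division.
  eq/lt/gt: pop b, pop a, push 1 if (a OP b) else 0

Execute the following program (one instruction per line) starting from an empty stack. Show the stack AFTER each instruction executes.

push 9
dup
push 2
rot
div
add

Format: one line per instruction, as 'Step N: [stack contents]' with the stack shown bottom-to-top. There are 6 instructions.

Step 1: [9]
Step 2: [9, 9]
Step 3: [9, 9, 2]
Step 4: [9, 2, 9]
Step 5: [9, 0]
Step 6: [9]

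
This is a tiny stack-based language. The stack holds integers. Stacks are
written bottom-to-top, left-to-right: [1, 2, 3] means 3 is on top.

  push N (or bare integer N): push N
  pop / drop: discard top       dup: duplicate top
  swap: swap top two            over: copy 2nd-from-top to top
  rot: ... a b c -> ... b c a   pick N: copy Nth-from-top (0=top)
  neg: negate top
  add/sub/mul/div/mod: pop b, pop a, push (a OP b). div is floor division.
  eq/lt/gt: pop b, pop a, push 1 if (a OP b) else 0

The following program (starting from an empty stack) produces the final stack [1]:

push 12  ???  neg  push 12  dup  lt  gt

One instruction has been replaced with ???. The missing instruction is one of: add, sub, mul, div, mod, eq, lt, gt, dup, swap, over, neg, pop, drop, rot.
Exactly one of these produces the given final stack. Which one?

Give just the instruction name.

Stack before ???: [12]
Stack after ???:  [-12]
The instruction that transforms [12] -> [-12] is: neg

Answer: neg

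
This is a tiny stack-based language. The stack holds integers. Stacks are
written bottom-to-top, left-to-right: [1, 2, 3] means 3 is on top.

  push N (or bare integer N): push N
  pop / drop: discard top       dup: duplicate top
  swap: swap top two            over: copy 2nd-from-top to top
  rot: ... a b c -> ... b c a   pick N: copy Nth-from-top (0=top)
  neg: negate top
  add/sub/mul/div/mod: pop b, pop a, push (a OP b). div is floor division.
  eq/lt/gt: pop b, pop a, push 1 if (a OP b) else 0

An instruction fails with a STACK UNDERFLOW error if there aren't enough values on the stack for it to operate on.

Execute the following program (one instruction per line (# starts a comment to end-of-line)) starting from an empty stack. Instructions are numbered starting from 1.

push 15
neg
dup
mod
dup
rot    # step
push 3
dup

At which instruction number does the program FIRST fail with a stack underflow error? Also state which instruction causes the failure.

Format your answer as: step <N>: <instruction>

Answer: step 6: rot

Derivation:
Step 1 ('push 15'): stack = [15], depth = 1
Step 2 ('neg'): stack = [-15], depth = 1
Step 3 ('dup'): stack = [-15, -15], depth = 2
Step 4 ('mod'): stack = [0], depth = 1
Step 5 ('dup'): stack = [0, 0], depth = 2
Step 6 ('rot'): needs 3 value(s) but depth is 2 — STACK UNDERFLOW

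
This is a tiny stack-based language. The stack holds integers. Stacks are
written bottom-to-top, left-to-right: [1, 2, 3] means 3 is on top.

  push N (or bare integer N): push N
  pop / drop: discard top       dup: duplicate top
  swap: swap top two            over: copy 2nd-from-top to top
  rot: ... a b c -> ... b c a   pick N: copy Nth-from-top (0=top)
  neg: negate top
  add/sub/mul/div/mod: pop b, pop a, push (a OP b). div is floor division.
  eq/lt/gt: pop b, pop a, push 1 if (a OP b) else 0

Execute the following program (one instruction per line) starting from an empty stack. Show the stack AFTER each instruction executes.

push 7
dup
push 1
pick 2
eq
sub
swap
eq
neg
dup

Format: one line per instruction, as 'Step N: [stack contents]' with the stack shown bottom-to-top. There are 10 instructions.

Step 1: [7]
Step 2: [7, 7]
Step 3: [7, 7, 1]
Step 4: [7, 7, 1, 7]
Step 5: [7, 7, 0]
Step 6: [7, 7]
Step 7: [7, 7]
Step 8: [1]
Step 9: [-1]
Step 10: [-1, -1]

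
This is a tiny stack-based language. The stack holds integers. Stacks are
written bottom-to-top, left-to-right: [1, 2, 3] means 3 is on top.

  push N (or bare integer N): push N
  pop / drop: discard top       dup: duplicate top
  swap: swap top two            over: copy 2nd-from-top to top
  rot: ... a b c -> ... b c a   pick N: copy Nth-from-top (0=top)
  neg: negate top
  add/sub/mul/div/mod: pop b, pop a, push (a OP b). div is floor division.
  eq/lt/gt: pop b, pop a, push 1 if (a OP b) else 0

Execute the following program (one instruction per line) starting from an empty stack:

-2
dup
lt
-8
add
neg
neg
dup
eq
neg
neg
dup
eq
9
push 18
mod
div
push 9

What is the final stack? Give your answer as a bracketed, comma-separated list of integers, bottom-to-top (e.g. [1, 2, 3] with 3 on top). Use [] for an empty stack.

After 'push -2': [-2]
After 'dup': [-2, -2]
After 'lt': [0]
After 'push -8': [0, -8]
After 'add': [-8]
After 'neg': [8]
After 'neg': [-8]
After 'dup': [-8, -8]
After 'eq': [1]
After 'neg': [-1]
After 'neg': [1]
After 'dup': [1, 1]
After 'eq': [1]
After 'push 9': [1, 9]
After 'push 18': [1, 9, 18]
After 'mod': [1, 9]
After 'div': [0]
After 'push 9': [0, 9]

Answer: [0, 9]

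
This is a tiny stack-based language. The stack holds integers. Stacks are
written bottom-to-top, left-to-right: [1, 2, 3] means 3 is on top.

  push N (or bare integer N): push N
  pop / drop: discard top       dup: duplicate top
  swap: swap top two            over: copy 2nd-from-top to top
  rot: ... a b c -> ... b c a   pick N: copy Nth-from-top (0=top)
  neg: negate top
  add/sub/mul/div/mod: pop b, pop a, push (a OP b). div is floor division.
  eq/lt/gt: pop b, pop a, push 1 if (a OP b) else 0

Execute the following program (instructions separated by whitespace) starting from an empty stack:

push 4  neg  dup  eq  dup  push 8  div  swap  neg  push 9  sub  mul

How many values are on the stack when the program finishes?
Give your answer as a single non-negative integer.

Answer: 1

Derivation:
After 'push 4': stack = [4] (depth 1)
After 'neg': stack = [-4] (depth 1)
After 'dup': stack = [-4, -4] (depth 2)
After 'eq': stack = [1] (depth 1)
After 'dup': stack = [1, 1] (depth 2)
After 'push 8': stack = [1, 1, 8] (depth 3)
After 'div': stack = [1, 0] (depth 2)
After 'swap': stack = [0, 1] (depth 2)
After 'neg': stack = [0, -1] (depth 2)
After 'push 9': stack = [0, -1, 9] (depth 3)
After 'sub': stack = [0, -10] (depth 2)
After 'mul': stack = [0] (depth 1)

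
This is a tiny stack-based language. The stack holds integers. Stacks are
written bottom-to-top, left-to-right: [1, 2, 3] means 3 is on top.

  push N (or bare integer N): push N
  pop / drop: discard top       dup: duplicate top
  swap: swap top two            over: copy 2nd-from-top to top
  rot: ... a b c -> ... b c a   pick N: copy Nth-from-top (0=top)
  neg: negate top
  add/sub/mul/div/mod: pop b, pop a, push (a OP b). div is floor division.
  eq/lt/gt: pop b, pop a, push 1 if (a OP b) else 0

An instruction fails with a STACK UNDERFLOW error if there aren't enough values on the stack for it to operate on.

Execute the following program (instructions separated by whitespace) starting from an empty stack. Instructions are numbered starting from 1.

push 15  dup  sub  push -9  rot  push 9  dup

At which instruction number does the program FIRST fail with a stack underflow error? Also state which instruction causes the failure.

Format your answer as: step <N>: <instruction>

Answer: step 5: rot

Derivation:
Step 1 ('push 15'): stack = [15], depth = 1
Step 2 ('dup'): stack = [15, 15], depth = 2
Step 3 ('sub'): stack = [0], depth = 1
Step 4 ('push -9'): stack = [0, -9], depth = 2
Step 5 ('rot'): needs 3 value(s) but depth is 2 — STACK UNDERFLOW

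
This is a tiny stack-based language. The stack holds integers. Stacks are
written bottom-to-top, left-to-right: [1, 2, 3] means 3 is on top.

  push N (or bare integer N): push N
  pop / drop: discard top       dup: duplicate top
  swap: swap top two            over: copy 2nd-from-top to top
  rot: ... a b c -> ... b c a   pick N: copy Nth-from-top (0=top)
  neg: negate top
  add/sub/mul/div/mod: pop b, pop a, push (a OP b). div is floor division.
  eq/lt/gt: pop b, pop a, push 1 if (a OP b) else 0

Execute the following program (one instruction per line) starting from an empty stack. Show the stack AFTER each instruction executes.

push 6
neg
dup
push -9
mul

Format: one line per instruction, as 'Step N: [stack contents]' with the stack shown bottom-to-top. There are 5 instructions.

Step 1: [6]
Step 2: [-6]
Step 3: [-6, -6]
Step 4: [-6, -6, -9]
Step 5: [-6, 54]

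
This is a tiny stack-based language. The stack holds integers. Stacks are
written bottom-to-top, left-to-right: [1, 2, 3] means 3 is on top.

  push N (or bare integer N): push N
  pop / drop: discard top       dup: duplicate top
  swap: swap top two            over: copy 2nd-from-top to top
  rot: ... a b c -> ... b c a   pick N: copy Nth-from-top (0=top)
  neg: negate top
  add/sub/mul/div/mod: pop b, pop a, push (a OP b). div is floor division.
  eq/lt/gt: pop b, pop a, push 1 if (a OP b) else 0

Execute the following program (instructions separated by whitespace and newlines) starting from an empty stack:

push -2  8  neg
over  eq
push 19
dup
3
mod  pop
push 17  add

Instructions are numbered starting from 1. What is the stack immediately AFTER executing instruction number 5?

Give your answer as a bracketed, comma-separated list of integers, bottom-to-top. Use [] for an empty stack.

Step 1 ('push -2'): [-2]
Step 2 ('8'): [-2, 8]
Step 3 ('neg'): [-2, -8]
Step 4 ('over'): [-2, -8, -2]
Step 5 ('eq'): [-2, 0]

Answer: [-2, 0]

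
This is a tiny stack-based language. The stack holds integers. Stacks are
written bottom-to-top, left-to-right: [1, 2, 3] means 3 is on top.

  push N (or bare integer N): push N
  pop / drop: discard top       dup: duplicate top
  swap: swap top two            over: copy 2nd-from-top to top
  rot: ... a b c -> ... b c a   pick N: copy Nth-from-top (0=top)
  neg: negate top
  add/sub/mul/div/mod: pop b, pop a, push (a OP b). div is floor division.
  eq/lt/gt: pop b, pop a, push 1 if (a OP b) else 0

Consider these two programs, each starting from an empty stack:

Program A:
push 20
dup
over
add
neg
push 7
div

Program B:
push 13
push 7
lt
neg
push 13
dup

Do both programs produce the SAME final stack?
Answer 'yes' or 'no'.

Answer: no

Derivation:
Program A trace:
  After 'push 20': [20]
  After 'dup': [20, 20]
  After 'over': [20, 20, 20]
  After 'add': [20, 40]
  After 'neg': [20, -40]
  After 'push 7': [20, -40, 7]
  After 'div': [20, -6]
Program A final stack: [20, -6]

Program B trace:
  After 'push 13': [13]
  After 'push 7': [13, 7]
  After 'lt': [0]
  After 'neg': [0]
  After 'push 13': [0, 13]
  After 'dup': [0, 13, 13]
Program B final stack: [0, 13, 13]
Same: no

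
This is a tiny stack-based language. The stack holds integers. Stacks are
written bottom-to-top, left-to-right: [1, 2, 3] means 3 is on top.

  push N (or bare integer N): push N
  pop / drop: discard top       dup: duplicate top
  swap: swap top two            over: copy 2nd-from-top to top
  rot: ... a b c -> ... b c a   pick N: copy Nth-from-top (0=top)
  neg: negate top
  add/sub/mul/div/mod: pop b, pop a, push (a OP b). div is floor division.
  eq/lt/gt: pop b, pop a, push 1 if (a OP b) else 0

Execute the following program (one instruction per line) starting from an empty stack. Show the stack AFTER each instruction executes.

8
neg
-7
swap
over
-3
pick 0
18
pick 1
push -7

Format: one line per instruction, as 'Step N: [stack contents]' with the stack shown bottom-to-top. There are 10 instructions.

Step 1: [8]
Step 2: [-8]
Step 3: [-8, -7]
Step 4: [-7, -8]
Step 5: [-7, -8, -7]
Step 6: [-7, -8, -7, -3]
Step 7: [-7, -8, -7, -3, -3]
Step 8: [-7, -8, -7, -3, -3, 18]
Step 9: [-7, -8, -7, -3, -3, 18, -3]
Step 10: [-7, -8, -7, -3, -3, 18, -3, -7]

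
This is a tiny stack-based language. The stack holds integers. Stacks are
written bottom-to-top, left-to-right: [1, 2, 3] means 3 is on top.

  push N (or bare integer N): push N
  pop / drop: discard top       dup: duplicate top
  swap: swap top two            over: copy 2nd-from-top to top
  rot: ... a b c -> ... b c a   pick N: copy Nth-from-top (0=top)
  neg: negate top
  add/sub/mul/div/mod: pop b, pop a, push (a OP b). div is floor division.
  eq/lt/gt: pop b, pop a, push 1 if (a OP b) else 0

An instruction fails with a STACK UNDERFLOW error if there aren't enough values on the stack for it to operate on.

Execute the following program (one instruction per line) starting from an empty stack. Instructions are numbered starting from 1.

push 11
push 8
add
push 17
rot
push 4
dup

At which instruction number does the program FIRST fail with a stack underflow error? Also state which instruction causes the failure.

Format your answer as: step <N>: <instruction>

Answer: step 5: rot

Derivation:
Step 1 ('push 11'): stack = [11], depth = 1
Step 2 ('push 8'): stack = [11, 8], depth = 2
Step 3 ('add'): stack = [19], depth = 1
Step 4 ('push 17'): stack = [19, 17], depth = 2
Step 5 ('rot'): needs 3 value(s) but depth is 2 — STACK UNDERFLOW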